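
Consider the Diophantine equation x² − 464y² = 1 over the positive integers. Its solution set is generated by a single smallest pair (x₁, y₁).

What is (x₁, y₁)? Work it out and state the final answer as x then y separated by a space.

√464 → a₀=21, period (1,1,5,1,1,1,5,1,1,42); ℓ=10 even so k=9
i=0: a=21 ⇒ p=21, q=1
i=1: a=1 ⇒ p=22, q=1
i=2: a=1 ⇒ p=43, q=2
…
i=8: a=1 ⇒ p=5299, q=246
i=9: a=1 ⇒ p=9801, q=455
fundamental: x₁=9801, y₁=455  (since 96059601 − 464·207025 = 1)

9801 455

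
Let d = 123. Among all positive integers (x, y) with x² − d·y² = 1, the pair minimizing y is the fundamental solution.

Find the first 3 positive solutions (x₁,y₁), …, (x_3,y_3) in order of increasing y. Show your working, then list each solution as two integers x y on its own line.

122 11
29767 2684
7263026 654885

d=123: √d = [11; 11,22] (ℓ=2, even), read p_1/q_1
step 0: (11, 1)  from 11·(1,0) + (0,1)
step 1: (122, 11)  from 11·(11,1) + (1,0)
(x₁, y₁) = (122, 11);  122² − 123·11² = 1 ✓
n=2: (122,11)∘(122,11) = (122·122+123·11·11, 122·11+11·122) = (29767,2684)
n=3: (29767,2684)∘(122,11) = (122·29767+123·11·2684, 122·2684+11·29767) = (7263026,654885)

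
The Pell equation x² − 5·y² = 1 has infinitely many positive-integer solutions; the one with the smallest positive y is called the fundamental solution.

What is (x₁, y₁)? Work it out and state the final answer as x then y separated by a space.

[2; 4] for √5; ℓ=1 ⇒ convergent index 1
step 0: (2, 1)  from 2·(1,0) + (0,1)
step 1: (9, 4)  from 4·(2,1) + (1,0)
(x₁, y₁) = (9, 4);  9² − 5·4² = 1 ✓

9 4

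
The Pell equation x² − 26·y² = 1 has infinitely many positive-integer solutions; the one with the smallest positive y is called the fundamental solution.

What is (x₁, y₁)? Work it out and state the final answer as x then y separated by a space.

51 10

[5; 10] for √26; ℓ=1 ⇒ convergent index 1
k=0  a_k=5  p_k/q_k = 5/1
k=1  a_k=10  p_k/q_k = 51/10
(x₁, y₁) = (51, 10);  51² − 26·10² = 1 ✓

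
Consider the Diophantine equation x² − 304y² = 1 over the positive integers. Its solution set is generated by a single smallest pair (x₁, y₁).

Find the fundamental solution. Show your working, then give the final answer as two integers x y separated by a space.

57799 3315

√304 = [17; 2,3,2,1,1,1,1,1,2,3,2,34, …], period ℓ=12 (even) → k=11
a_0=17:  p_0=17·1+0=17,  q_0=17·0+1=1
a_1=2:  p_1=2·17+1=35,  q_1=2·1+0=2
…
a_3=2:  p_3=2·122+35=279,  q_3=2·7+2=16
a_4=1:  p_4=1·279+122=401,  q_4=1·16+7=23
…
a_6=1:  p_6=1·680+401=1081,  q_6=1·39+23=62
a_7=1:  p_7=1·1081+680=1761,  q_7=1·62+39=101
a_8=1:  p_8=1·1761+1081=2842,  q_8=1·101+62=163
…
a_10=3:  p_10=3·7445+2842=25177,  q_10=3·427+163=1444
a_11=2:  p_11=2·25177+7445=57799,  q_11=2·1444+427=3315
(x₁, y₁) = (57799, 3315);  57799² − 304·3315² = 1 ✓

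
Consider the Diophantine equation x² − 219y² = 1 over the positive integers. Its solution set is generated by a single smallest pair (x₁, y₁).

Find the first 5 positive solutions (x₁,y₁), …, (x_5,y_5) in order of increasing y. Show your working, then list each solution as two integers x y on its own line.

√219 = [14; 1,3,1,28, …], period ℓ=4 (even) → k=3
k=0  a_k=14  p_k/q_k = 14/1
k=1  a_k=1  p_k/q_k = 15/1
k=2  a_k=3  p_k/q_k = 59/4
k=3  a_k=1  p_k/q_k = 74/5
→ (74, 5).  Check: 74²=5476, 219·5²=5475, difference 1.
(74+5√219)^2 = 10951 + 740√219
(74+5√219)^3 = 1620674 + 109515√219
(74+5√219)^4 = 239848801 + 16207480√219
(74+5√219)^5 = 35496001874 + 2398597525√219

74 5
10951 740
1620674 109515
239848801 16207480
35496001874 2398597525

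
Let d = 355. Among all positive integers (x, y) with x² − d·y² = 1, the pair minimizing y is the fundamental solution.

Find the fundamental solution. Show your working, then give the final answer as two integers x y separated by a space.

954809 50676

√355 → a₀=18, period (1,5,3,3,1,6,1,3,3,5,1,36); ℓ=12 even so k=11
step 0: (18, 1)  from 18·(1,0) + (0,1)
step 1: (19, 1)  from 1·(18,1) + (1,0)
…
step 3: (358, 19)  from 3·(113,6) + (19,1)
step 4: (1187, 63)  from 3·(358,19) + (113,6)
step 5: (1545, 82)  from 1·(1187,63) + (358,19)
step 6: (10457, 555)  from 6·(1545,82) + (1187,63)
step 7: (12002, 637)  from 1·(10457,555) + (1545,82)
…
step 10: (803418, 42641)  from 5·(151391,8035) + (46463,2466)
step 11: (954809, 50676)  from 1·(803418,42641) + (151391,8035)
→ (954809, 50676).  Check: 954809²=911660226481, 355·50676²=911660226480, difference 1.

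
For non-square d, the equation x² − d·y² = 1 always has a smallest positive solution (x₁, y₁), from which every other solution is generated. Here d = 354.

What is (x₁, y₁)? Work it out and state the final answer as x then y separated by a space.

258065 13716

[18; 1,4,2,2,18,2,2,4,1,36] for √354; ℓ=10 ⇒ convergent index 9
step 0: (18, 1)  from 18·(1,0) + (0,1)
…
step 2: (94, 5)  from 4·(19,1) + (18,1)
step 3: (207, 11)  from 2·(94,5) + (19,1)
step 4: (508, 27)  from 2·(207,11) + (94,5)
…
step 6: (19210, 1021)  from 2·(9351,497) + (508,27)
…
step 8: (210294, 11177)  from 4·(47771,2539) + (19210,1021)
step 9: (258065, 13716)  from 1·(210294,11177) + (47771,2539)
(x₁, y₁) = (258065, 13716);  258065² − 354·13716² = 1 ✓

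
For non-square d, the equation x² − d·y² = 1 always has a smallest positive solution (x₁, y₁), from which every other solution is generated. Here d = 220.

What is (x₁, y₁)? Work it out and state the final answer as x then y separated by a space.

√220 = [14; 1,4,1,28, …], period ℓ=4 (even) → k=3
a_0=14:  p_0=14·1+0=14,  q_0=14·0+1=1
…
a_2=4:  p_2=4·15+14=74,  q_2=4·1+1=5
a_3=1:  p_3=1·74+15=89,  q_3=1·5+1=6
(x₁, y₁) = (89, 6);  89² − 220·6² = 1 ✓

89 6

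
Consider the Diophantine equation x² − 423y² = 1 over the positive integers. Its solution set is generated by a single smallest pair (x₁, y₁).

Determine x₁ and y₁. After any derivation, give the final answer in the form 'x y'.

4607 224

d=423: √d = [20; 1,1,3,4,3,1,1,40] (ℓ=8, even), read p_7/q_7
k=0  a_k=20  p_k/q_k = 20/1
…
k=3  a_k=3  p_k/q_k = 144/7
k=4  a_k=4  p_k/q_k = 617/30
…
k=6  a_k=1  p_k/q_k = 2612/127
k=7  a_k=1  p_k/q_k = 4607/224
(x₁, y₁) = (4607, 224);  4607² − 423·224² = 1 ✓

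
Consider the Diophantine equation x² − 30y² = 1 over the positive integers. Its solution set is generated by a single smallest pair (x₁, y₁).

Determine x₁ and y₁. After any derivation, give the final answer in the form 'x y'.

[5; 2,10] for √30; ℓ=2 ⇒ convergent index 1
i=0: a=5 ⇒ p=5, q=1
i=1: a=2 ⇒ p=11, q=2
→ (11, 2).  Check: 11²=121, 30·2²=120, difference 1.

11 2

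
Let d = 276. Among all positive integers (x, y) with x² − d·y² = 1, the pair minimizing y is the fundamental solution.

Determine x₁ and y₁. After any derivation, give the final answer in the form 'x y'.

7775 468

√276 → a₀=16, period (1,1,1,1,2,2,2,1,1,1,1,32); ℓ=12 even so k=11
step 0: (16, 1)  from 16·(1,0) + (0,1)
step 1: (17, 1)  from 1·(16,1) + (1,0)
…
step 3: (50, 3)  from 1·(33,2) + (17,1)
step 4: (83, 5)  from 1·(50,3) + (33,2)
step 5: (216, 13)  from 2·(83,5) + (50,3)
step 6: (515, 31)  from 2·(216,13) + (83,5)
step 7: (1246, 75)  from 2·(515,31) + (216,13)
step 8: (1761, 106)  from 1·(1246,75) + (515,31)
step 9: (3007, 181)  from 1·(1761,106) + (1246,75)
step 10: (4768, 287)  from 1·(3007,181) + (1761,106)
step 11: (7775, 468)  from 1·(4768,287) + (3007,181)
fundamental: x₁=7775, y₁=468  (since 60450625 − 276·219024 = 1)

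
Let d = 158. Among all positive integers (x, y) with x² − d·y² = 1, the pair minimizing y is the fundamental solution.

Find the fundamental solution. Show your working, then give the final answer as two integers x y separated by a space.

7743 616

[12; 1,1,3,12,3,1,1,24] for √158; ℓ=8 ⇒ convergent index 7
a_0=12:  p_0=12·1+0=12,  q_0=12·0+1=1
a_1=1:  p_1=1·12+1=13,  q_1=1·1+0=1
a_2=1:  p_2=1·13+12=25,  q_2=1·1+1=2
a_3=3:  p_3=3·25+13=88,  q_3=3·2+1=7
a_4=12:  p_4=12·88+25=1081,  q_4=12·7+2=86
…
a_6=1:  p_6=1·3331+1081=4412,  q_6=1·265+86=351
a_7=1:  p_7=1·4412+3331=7743,  q_7=1·351+265=616
fundamental: x₁=7743, y₁=616  (since 59954049 − 158·379456 = 1)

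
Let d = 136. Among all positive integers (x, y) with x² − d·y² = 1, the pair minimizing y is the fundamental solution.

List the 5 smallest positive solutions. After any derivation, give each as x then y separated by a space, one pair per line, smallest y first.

35 3
2449 210
171395 14697
11995201 1028580
839492675 71985903

√136 = [11; 1,1,1,22, …], period ℓ=4 (even) → k=3
a_0=11:  p_0=11·1+0=11,  q_0=11·0+1=1
…
a_2=1:  p_2=1·12+11=23,  q_2=1·1+1=2
a_3=1:  p_3=1·23+12=35,  q_3=1·2+1=3
fundamental: x₁=35, y₁=3  (since 1225 − 136·9 = 1)
(35+3√136)^2 = 2449 + 210√136
(35+3√136)^3 = 171395 + 14697√136
(35+3√136)^4 = 11995201 + 1028580√136
(35+3√136)^5 = 839492675 + 71985903√136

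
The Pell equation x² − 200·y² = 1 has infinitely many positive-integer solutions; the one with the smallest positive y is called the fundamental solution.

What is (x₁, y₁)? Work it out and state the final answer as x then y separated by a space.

[14; 7,28] for √200; ℓ=2 ⇒ convergent index 1
step 0: (14, 1)  from 14·(1,0) + (0,1)
step 1: (99, 7)  from 7·(14,1) + (1,0)
(x₁, y₁) = (99, 7);  99² − 200·7² = 1 ✓

99 7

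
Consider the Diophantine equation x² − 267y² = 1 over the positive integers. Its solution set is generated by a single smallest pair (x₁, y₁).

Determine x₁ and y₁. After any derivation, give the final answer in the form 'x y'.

2402 147

d=267: √d = [16; 2,1,15,1,2,32] (ℓ=6, even), read p_5/q_5
i=0: a=16 ⇒ p=16, q=1
i=1: a=2 ⇒ p=33, q=2
i=2: a=1 ⇒ p=49, q=3
i=3: a=15 ⇒ p=768, q=47
i=4: a=1 ⇒ p=817, q=50
i=5: a=2 ⇒ p=2402, q=147
fundamental: x₁=2402, y₁=147  (since 5769604 − 267·21609 = 1)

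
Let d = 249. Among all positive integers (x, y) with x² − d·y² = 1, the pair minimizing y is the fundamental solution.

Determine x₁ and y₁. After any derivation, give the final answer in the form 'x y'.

[15; 1,3,1,1,5,…,3,1,30] for √249; ℓ=16 ⇒ convergent index 15
i=0: a=15 ⇒ p=15, q=1
i=1: a=1 ⇒ p=16, q=1
…
i=4: a=1 ⇒ p=142, q=9
…
i=6: a=1 ⇒ p=931, q=59
…
i=8: a=10 ⇒ p=36751, q=2329
i=9: a=3 ⇒ p=113835, q=7214
…
i=12: a=1 ⇒ p=1017351, q=64472
i=13: a=1 ⇒ p=1884116, q=119401
i=14: a=3 ⇒ p=6669699, q=422675
i=15: a=1 ⇒ p=8553815, q=542076
(x₁, y₁) = (8553815, 542076);  8553815² − 249·542076² = 1 ✓

8553815 542076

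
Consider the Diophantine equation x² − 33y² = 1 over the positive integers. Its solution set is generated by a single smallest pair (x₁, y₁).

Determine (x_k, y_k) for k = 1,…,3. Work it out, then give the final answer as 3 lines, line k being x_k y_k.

[5; 1,2,1,10] for √33; ℓ=4 ⇒ convergent index 3
k=0  a_k=5  p_k/q_k = 5/1
…
k=2  a_k=2  p_k/q_k = 17/3
k=3  a_k=1  p_k/q_k = 23/4
fundamental: x₁=23, y₁=4  (since 529 − 33·16 = 1)
(x_2, y_2) = (23·23 + 33·4·4, 23·4 + 4·23) = (1057, 184)
(x_3, y_3) = (23·1057 + 33·4·184, 23·184 + 4·1057) = (48599, 8460)

23 4
1057 184
48599 8460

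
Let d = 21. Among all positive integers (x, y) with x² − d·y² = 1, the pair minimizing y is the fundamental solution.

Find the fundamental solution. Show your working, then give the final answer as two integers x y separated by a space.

[4; 1,1,2,1,1,8] for √21; ℓ=6 ⇒ convergent index 5
i=0: a=4 ⇒ p=4, q=1
i=1: a=1 ⇒ p=5, q=1
i=2: a=1 ⇒ p=9, q=2
i=3: a=2 ⇒ p=23, q=5
i=4: a=1 ⇒ p=32, q=7
i=5: a=1 ⇒ p=55, q=12
fundamental: x₁=55, y₁=12  (since 3025 − 21·144 = 1)

55 12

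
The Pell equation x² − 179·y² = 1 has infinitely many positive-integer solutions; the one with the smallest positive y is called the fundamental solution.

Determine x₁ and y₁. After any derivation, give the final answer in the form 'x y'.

4190210 313191

√179 → a₀=13, period (2,1,1,1,3,…,1,2,26); ℓ=14 even so k=13
i=0: a=13 ⇒ p=13, q=1
i=1: a=2 ⇒ p=27, q=2
…
i=4: a=1 ⇒ p=107, q=8
…
i=7: a=13 ⇒ p=26999, q=2018
…
i=12: a=1 ⇒ p=1588459, q=118727
i=13: a=2 ⇒ p=4190210, q=313191
fundamental: x₁=4190210, y₁=313191  (since 17557859844100 − 179·98088602481 = 1)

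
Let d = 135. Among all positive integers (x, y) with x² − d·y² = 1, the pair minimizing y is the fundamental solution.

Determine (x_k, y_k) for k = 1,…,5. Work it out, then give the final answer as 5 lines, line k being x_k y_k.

244 21
119071 10248
58106404 5001003
28355806081 2440479216
13837575261124 1190948856405

[11; 1,1,1,1,1,1,1,22] for √135; ℓ=8 ⇒ convergent index 7
step 0: (11, 1)  from 11·(1,0) + (0,1)
…
step 3: (35, 3)  from 1·(23,2) + (12,1)
step 4: (58, 5)  from 1·(35,3) + (23,2)
…
step 6: (151, 13)  from 1·(93,8) + (58,5)
step 7: (244, 21)  from 1·(151,13) + (93,8)
fundamental: x₁=244, y₁=21  (since 59536 − 135·441 = 1)
k=2:  x_2 = 244·244+135·21·21 = 119071,  y_2 = 244·21+21·244 = 10248
k=3:  x_3 = 244·119071+135·21·10248 = 58106404,  y_3 = 244·10248+21·119071 = 5001003
k=4:  x_4 = 244·58106404+135·21·5001003 = 28355806081,  y_4 = 244·5001003+21·58106404 = 2440479216
k=5:  x_5 = 244·28355806081+135·21·2440479216 = 13837575261124,  y_5 = 244·2440479216+21·28355806081 = 1190948856405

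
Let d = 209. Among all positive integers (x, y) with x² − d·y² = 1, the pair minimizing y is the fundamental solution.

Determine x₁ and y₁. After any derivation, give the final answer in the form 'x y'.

46551 3220

√209 → a₀=14, period (2,5,3,2,3,5,2,28); ℓ=8 even so k=7
i=0: a=14 ⇒ p=14, q=1
…
i=2: a=5 ⇒ p=159, q=11
i=3: a=3 ⇒ p=506, q=35
…
i=6: a=5 ⇒ p=21266, q=1471
i=7: a=2 ⇒ p=46551, q=3220
fundamental: x₁=46551, y₁=3220  (since 2166995601 − 209·10368400 = 1)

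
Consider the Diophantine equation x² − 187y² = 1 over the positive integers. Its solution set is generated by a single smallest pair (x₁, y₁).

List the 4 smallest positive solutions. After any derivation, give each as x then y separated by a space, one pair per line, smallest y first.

1682 123
5658247 413772
19034341226 1391928885
64031518226017 4682448355368

[13; 1,2,13,2,1,26] for √187; ℓ=6 ⇒ convergent index 5
k=0  a_k=13  p_k/q_k = 13/1
…
k=2  a_k=2  p_k/q_k = 41/3
k=3  a_k=13  p_k/q_k = 547/40
k=4  a_k=2  p_k/q_k = 1135/83
k=5  a_k=1  p_k/q_k = 1682/123
→ (1682, 123).  Check: 1682²=2829124, 187·123²=2829123, difference 1.
(x_2, y_2) = (1682·1682 + 187·123·123, 1682·123 + 123·1682) = (5658247, 413772)
(x_3, y_3) = (1682·5658247 + 187·123·413772, 1682·413772 + 123·5658247) = (19034341226, 1391928885)
(x_4, y_4) = (1682·19034341226 + 187·123·1391928885, 1682·1391928885 + 123·19034341226) = (64031518226017, 4682448355368)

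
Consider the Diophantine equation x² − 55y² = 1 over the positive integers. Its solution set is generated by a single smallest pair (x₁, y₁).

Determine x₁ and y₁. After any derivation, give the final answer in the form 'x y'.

89 12

d=55: √d = [7; 2,2,2,14] (ℓ=4, even), read p_3/q_3
k=0  a_k=7  p_k/q_k = 7/1
k=1  a_k=2  p_k/q_k = 15/2
k=2  a_k=2  p_k/q_k = 37/5
k=3  a_k=2  p_k/q_k = 89/12
(x₁, y₁) = (89, 12);  89² − 55·12² = 1 ✓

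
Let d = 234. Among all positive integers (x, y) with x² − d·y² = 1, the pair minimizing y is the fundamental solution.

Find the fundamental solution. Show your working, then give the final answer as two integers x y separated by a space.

5201 340

√234 = [15; 3,2,1,2,1,2,3,30, …], period ℓ=8 (even) → k=7
i=0: a=15 ⇒ p=15, q=1
…
i=2: a=2 ⇒ p=107, q=7
i=3: a=1 ⇒ p=153, q=10
i=4: a=2 ⇒ p=413, q=27
i=5: a=1 ⇒ p=566, q=37
i=6: a=2 ⇒ p=1545, q=101
i=7: a=3 ⇒ p=5201, q=340
fundamental: x₁=5201, y₁=340  (since 27050401 − 234·115600 = 1)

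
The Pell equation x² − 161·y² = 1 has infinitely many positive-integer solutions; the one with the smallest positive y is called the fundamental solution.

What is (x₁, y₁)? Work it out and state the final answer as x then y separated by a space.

√161 = [12; 1,2,4,1,2,1,4,2,1,24, …], period ℓ=10 (even) → k=9
a_0=12:  p_0=12·1+0=12,  q_0=12·0+1=1
a_1=1:  p_1=1·12+1=13,  q_1=1·1+0=1
a_2=2:  p_2=2·13+12=38,  q_2=2·1+1=3
a_3=4:  p_3=4·38+13=165,  q_3=4·3+1=13
a_4=1:  p_4=1·165+38=203,  q_4=1·13+3=16
…
a_8=2:  p_8=2·3667+774=8108,  q_8=2·289+61=639
a_9=1:  p_9=1·8108+3667=11775,  q_9=1·639+289=928
fundamental: x₁=11775, y₁=928  (since 138650625 − 161·861184 = 1)

11775 928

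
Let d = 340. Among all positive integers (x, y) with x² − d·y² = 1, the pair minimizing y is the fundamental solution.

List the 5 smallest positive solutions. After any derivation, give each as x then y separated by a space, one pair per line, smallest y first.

√340 = [18; 2,3,1,1,1,…,3,2,36, …], period ℓ=14 (even) → k=13
step 0: (18, 1)  from 18·(1,0) + (0,1)
…
step 2: (129, 7)  from 3·(37,2) + (18,1)
step 3: (166, 9)  from 1·(129,7) + (37,2)
…
step 7: (6509, 353)  from 8·(756,41) + (461,25)
…
step 9: (13774, 747)  from 1·(7265,394) + (6509,353)
step 10: (21039, 1141)  from 1·(13774,747) + (7265,394)
…
step 12: (125478, 6805)  from 3·(34813,1888) + (21039,1141)
step 13: (285769, 15498)  from 2·(125478,6805) + (34813,1888)
fundamental: x₁=285769, y₁=15498  (since 81663921361 − 340·240188004 = 1)
n=2: (285769,15498)∘(285769,15498) = (285769·285769+340·15498·15498, 285769·15498+15498·285769) = (163327842721,8857695924)
n=3: (163327842721,8857695924)∘(285769,15498) = (285769·163327842721+340·15498·8857695924, 285769·8857695924+15498·163327842721) = (93348068572789129,5062509812995614)
n=4: (93348068572789129,5062509812995614)∘(285769,15498) = (285769·93348068572789129+340·15498·5062509812995614, 285769·5062509812995614+15498·93348068572789129) = (53351968415791425367681,2893416733491029538408)
n=5: (53351968415791425367681,2893416733491029538408)∘(285769,15498) = (285769·53351968415791425367681+340·15498·2893416733491029538408, 285769·2893416733491029538408+15498·53351968415791425367681) = (30492677324331251603220874249,1653697613020933530509635890)

285769 15498
163327842721 8857695924
93348068572789129 5062509812995614
53351968415791425367681 2893416733491029538408
30492677324331251603220874249 1653697613020933530509635890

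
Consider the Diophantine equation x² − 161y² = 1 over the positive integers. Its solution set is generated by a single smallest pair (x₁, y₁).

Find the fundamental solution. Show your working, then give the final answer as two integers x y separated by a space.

11775 928

√161 → a₀=12, period (1,2,4,1,2,1,4,2,1,24); ℓ=10 even so k=9
k=0  a_k=12  p_k/q_k = 12/1
…
k=3  a_k=4  p_k/q_k = 165/13
…
k=5  a_k=2  p_k/q_k = 571/45
k=6  a_k=1  p_k/q_k = 774/61
k=7  a_k=4  p_k/q_k = 3667/289
k=8  a_k=2  p_k/q_k = 8108/639
k=9  a_k=1  p_k/q_k = 11775/928
→ (11775, 928).  Check: 11775²=138650625, 161·928²=138650624, difference 1.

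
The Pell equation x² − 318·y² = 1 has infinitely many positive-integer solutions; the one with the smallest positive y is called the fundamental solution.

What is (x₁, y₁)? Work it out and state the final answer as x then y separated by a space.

107 6

√318 = [17; 1,4,1,34, …], period ℓ=4 (even) → k=3
a_0=17:  p_0=17·1+0=17,  q_0=17·0+1=1
a_1=1:  p_1=1·17+1=18,  q_1=1·1+0=1
a_2=4:  p_2=4·18+17=89,  q_2=4·1+1=5
a_3=1:  p_3=1·89+18=107,  q_3=1·5+1=6
(x₁, y₁) = (107, 6);  107² − 318·6² = 1 ✓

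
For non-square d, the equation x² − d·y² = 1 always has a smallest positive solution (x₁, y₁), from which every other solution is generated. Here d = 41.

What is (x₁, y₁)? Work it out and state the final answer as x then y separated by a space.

2049 320

√41 → a₀=6, period (2,2,12); ℓ=3 odd so k=5
a_0=6:  p_0=6·1+0=6,  q_0=6·0+1=1
…
a_4=2:  p_4=2·397+32=826,  q_4=2·62+5=129
a_5=2:  p_5=2·826+397=2049,  q_5=2·129+62=320
(x₁, y₁) = (2049, 320);  2049² − 41·320² = 1 ✓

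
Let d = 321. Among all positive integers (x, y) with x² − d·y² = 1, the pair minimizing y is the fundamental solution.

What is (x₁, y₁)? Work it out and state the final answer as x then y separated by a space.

215 12

[17; 1,10,1,34] for √321; ℓ=4 ⇒ convergent index 3
a_0=17:  p_0=17·1+0=17,  q_0=17·0+1=1
…
a_2=10:  p_2=10·18+17=197,  q_2=10·1+1=11
a_3=1:  p_3=1·197+18=215,  q_3=1·11+1=12
→ (215, 12).  Check: 215²=46225, 321·12²=46224, difference 1.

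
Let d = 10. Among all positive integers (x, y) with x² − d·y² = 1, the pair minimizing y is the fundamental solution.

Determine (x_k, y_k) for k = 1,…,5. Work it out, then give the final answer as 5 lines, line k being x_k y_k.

d=10: √d = [3; 6] (ℓ=1, odd), read p_1/q_1
a_0=3:  p_0=3·1+0=3,  q_0=3·0+1=1
a_1=6:  p_1=6·3+1=19,  q_1=6·1+0=6
(x₁, y₁) = (19, 6);  19² − 10·6² = 1 ✓
k=2:  x_2 = 19·19+10·6·6 = 721,  y_2 = 19·6+6·19 = 228
k=3:  x_3 = 19·721+10·6·228 = 27379,  y_3 = 19·228+6·721 = 8658
k=4:  x_4 = 19·27379+10·6·8658 = 1039681,  y_4 = 19·8658+6·27379 = 328776
k=5:  x_5 = 19·1039681+10·6·328776 = 39480499,  y_5 = 19·328776+6·1039681 = 12484830

19 6
721 228
27379 8658
1039681 328776
39480499 12484830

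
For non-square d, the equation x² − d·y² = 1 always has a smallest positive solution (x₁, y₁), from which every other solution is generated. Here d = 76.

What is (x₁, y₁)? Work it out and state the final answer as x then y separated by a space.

√76 → a₀=8, period (1,2,1,1,5,4,5,1,1,2,1,16); ℓ=12 even so k=11
step 0: (8, 1)  from 8·(1,0) + (0,1)
step 1: (9, 1)  from 1·(8,1) + (1,0)
step 2: (26, 3)  from 2·(9,1) + (8,1)
…
step 4: (61, 7)  from 1·(35,4) + (26,3)
step 5: (340, 39)  from 5·(61,7) + (35,4)
step 6: (1421, 163)  from 4·(340,39) + (61,7)
step 7: (7445, 854)  from 5·(1421,163) + (340,39)
…
step 10: (41488, 4759)  from 2·(16311,1871) + (8866,1017)
step 11: (57799, 6630)  from 1·(41488,4759) + (16311,1871)
(x₁, y₁) = (57799, 6630);  57799² − 76·6630² = 1 ✓

57799 6630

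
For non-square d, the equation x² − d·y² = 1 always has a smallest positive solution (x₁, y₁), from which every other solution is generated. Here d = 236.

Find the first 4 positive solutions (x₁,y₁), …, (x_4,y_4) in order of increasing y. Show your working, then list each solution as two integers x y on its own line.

561799 36570
631236232801 41089978860
709255768702176199 46168618067101710
796918363201596536611201 51874966922918257173720

[15; 2,1,3,5,1,6,1,5,3,1,2,30] for √236; ℓ=12 ⇒ convergent index 11
k=0  a_k=15  p_k/q_k = 15/1
…
k=4  a_k=5  p_k/q_k = 891/58
…
k=7  a_k=1  p_k/q_k = 8311/541
…
k=9  a_k=3  p_k/q_k = 154729/10072
k=10  a_k=1  p_k/q_k = 203535/13249
k=11  a_k=2  p_k/q_k = 561799/36570
(x₁, y₁) = (561799, 36570);  561799² − 236·36570² = 1 ✓
k=2:  x_2 = 561799·561799+236·36570·36570 = 631236232801,  y_2 = 561799·36570+36570·561799 = 41089978860
k=3:  x_3 = 561799·631236232801+236·36570·41089978860 = 709255768702176199,  y_3 = 561799·41089978860+36570·631236232801 = 46168618067101710
k=4:  x_4 = 561799·709255768702176199+236·36570·46168618067101710 = 796918363201596536611201,  y_4 = 561799·46168618067101710+36570·709255768702176199 = 51874966922918257173720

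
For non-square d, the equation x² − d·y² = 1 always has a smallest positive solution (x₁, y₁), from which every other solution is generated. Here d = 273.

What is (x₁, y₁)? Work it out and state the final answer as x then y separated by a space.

[16; 1,1,10,1,1,32] for √273; ℓ=6 ⇒ convergent index 5
step 0: (16, 1)  from 16·(1,0) + (0,1)
…
step 2: (33, 2)  from 1·(17,1) + (16,1)
step 3: (347, 21)  from 10·(33,2) + (17,1)
step 4: (380, 23)  from 1·(347,21) + (33,2)
step 5: (727, 44)  from 1·(380,23) + (347,21)
→ (727, 44).  Check: 727²=528529, 273·44²=528528, difference 1.

727 44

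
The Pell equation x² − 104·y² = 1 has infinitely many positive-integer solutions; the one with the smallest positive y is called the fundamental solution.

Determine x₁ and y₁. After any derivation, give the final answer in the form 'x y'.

[10; 5,20] for √104; ℓ=2 ⇒ convergent index 1
step 0: (10, 1)  from 10·(1,0) + (0,1)
step 1: (51, 5)  from 5·(10,1) + (1,0)
→ (51, 5).  Check: 51²=2601, 104·5²=2600, difference 1.

51 5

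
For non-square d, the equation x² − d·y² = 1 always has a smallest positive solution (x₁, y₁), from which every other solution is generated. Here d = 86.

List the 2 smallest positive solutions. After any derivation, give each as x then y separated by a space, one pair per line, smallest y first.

10405 1122
216528049 23348820

√86 → a₀=9, period (3,1,1,1,8,1,1,1,3,18); ℓ=10 even so k=9
i=0: a=9 ⇒ p=9, q=1
i=1: a=3 ⇒ p=28, q=3
i=2: a=1 ⇒ p=37, q=4
i=3: a=1 ⇒ p=65, q=7
i=4: a=1 ⇒ p=102, q=11
…
i=7: a=1 ⇒ p=1864, q=201
i=8: a=1 ⇒ p=2847, q=307
i=9: a=3 ⇒ p=10405, q=1122
→ (10405, 1122).  Check: 10405²=108264025, 86·1122²=108264024, difference 1.
(10405+1122√86)^2 = 216528049 + 23348820√86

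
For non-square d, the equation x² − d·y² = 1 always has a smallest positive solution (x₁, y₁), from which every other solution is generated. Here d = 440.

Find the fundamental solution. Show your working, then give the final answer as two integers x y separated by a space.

√440 = [20; 1,40, …], period ℓ=2 (even) → k=1
a_0=20:  p_0=20·1+0=20,  q_0=20·0+1=1
a_1=1:  p_1=1·20+1=21,  q_1=1·1+0=1
(x₁, y₁) = (21, 1);  21² − 440·1² = 1 ✓

21 1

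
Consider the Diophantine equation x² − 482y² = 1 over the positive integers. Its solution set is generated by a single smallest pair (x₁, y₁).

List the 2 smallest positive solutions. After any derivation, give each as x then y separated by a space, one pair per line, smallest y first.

483 22
466577 21252

√482 → a₀=21, period (1,20,1,42); ℓ=4 even so k=3
step 0: (21, 1)  from 21·(1,0) + (0,1)
…
step 2: (461, 21)  from 20·(22,1) + (21,1)
step 3: (483, 22)  from 1·(461,21) + (22,1)
(x₁, y₁) = (483, 22);  483² − 482·22² = 1 ✓
(483+22√482)^2 = 466577 + 21252√482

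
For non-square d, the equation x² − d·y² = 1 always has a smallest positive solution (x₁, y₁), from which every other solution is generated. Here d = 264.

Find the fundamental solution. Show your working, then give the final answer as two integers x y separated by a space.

√264 = [16; 4,32, …], period ℓ=2 (even) → k=1
i=0: a=16 ⇒ p=16, q=1
i=1: a=4 ⇒ p=65, q=4
fundamental: x₁=65, y₁=4  (since 4225 − 264·16 = 1)

65 4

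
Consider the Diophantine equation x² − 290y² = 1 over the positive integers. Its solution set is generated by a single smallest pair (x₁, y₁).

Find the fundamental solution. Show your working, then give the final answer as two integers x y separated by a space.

[17; 34] for √290; ℓ=1 ⇒ convergent index 1
step 0: (17, 1)  from 17·(1,0) + (0,1)
step 1: (579, 34)  from 34·(17,1) + (1,0)
→ (579, 34).  Check: 579²=335241, 290·34²=335240, difference 1.

579 34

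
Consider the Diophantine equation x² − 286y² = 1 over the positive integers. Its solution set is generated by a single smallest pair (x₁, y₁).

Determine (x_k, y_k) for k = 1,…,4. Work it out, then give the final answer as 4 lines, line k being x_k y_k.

d=286: √d = [16; 1,10,3,3,2,3,3,10,1,32] (ℓ=10, even), read p_9/q_9
i=0: a=16 ⇒ p=16, q=1
i=1: a=1 ⇒ p=17, q=1
i=2: a=10 ⇒ p=186, q=11
i=3: a=3 ⇒ p=575, q=34
i=4: a=3 ⇒ p=1911, q=113
i=5: a=2 ⇒ p=4397, q=260
i=6: a=3 ⇒ p=15102, q=893
i=7: a=3 ⇒ p=49703, q=2939
i=8: a=10 ⇒ p=512132, q=30283
i=9: a=1 ⇒ p=561835, q=33222
fundamental: x₁=561835, y₁=33222  (since 315658567225 − 286·1103701284 = 1)
k=2:  x_2 = 561835·561835+286·33222·33222 = 631317134449,  y_2 = 561835·33222+33222·561835 = 37330564740
k=3:  x_3 = 561835·631317134449+286·33222·37330564740 = 709392124465745995,  y_3 = 561835·37330564740+33222·631317134449 = 41947235681362578
k=4:  x_4 = 561835·709392124465745995+286·33222·41947235681362578 = 797122648497793485067201,  y_4 = 561835·41947235681362578+33222·709392124465745995 = 47134850318039357456520

561835 33222
631317134449 37330564740
709392124465745995 41947235681362578
797122648497793485067201 47134850318039357456520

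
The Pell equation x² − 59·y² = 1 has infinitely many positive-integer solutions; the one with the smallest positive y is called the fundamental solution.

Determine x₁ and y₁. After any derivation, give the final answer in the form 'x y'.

530 69

√59 = [7; 1,2,7,2,1,14, …], period ℓ=6 (even) → k=5
a_0=7:  p_0=7·1+0=7,  q_0=7·0+1=1
a_1=1:  p_1=1·7+1=8,  q_1=1·1+0=1
a_2=2:  p_2=2·8+7=23,  q_2=2·1+1=3
a_3=7:  p_3=7·23+8=169,  q_3=7·3+1=22
a_4=2:  p_4=2·169+23=361,  q_4=2·22+3=47
a_5=1:  p_5=1·361+169=530,  q_5=1·47+22=69
→ (530, 69).  Check: 530²=280900, 59·69²=280899, difference 1.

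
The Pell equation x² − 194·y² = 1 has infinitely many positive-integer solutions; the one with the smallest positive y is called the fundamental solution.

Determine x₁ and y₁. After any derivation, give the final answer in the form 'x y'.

√194 → a₀=13, period (1,12,1,26); ℓ=4 even so k=3
i=0: a=13 ⇒ p=13, q=1
…
i=2: a=12 ⇒ p=181, q=13
i=3: a=1 ⇒ p=195, q=14
→ (195, 14).  Check: 195²=38025, 194·14²=38024, difference 1.

195 14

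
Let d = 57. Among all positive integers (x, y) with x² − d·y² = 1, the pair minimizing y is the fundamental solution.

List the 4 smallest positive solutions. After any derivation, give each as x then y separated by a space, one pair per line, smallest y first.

151 20
45601 6040
13771351 1824060
4158902401 550860080

√57 = [7; 1,1,4,1,1,14, …], period ℓ=6 (even) → k=5
step 0: (7, 1)  from 7·(1,0) + (0,1)
step 1: (8, 1)  from 1·(7,1) + (1,0)
…
step 4: (83, 11)  from 1·(68,9) + (15,2)
step 5: (151, 20)  from 1·(83,11) + (68,9)
→ (151, 20).  Check: 151²=22801, 57·20²=22800, difference 1.
n=2: (151,20)∘(151,20) = (151·151+57·20·20, 151·20+20·151) = (45601,6040)
n=3: (45601,6040)∘(151,20) = (151·45601+57·20·6040, 151·6040+20·45601) = (13771351,1824060)
n=4: (13771351,1824060)∘(151,20) = (151·13771351+57·20·1824060, 151·1824060+20·13771351) = (4158902401,550860080)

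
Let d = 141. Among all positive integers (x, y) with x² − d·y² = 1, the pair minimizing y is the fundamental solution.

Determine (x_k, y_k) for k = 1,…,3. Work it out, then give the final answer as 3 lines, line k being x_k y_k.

[11; 1,6,1,22] for √141; ℓ=4 ⇒ convergent index 3
step 0: (11, 1)  from 11·(1,0) + (0,1)
step 1: (12, 1)  from 1·(11,1) + (1,0)
step 2: (83, 7)  from 6·(12,1) + (11,1)
step 3: (95, 8)  from 1·(83,7) + (12,1)
→ (95, 8).  Check: 95²=9025, 141·8²=9024, difference 1.
k=2:  x_2 = 95·95+141·8·8 = 18049,  y_2 = 95·8+8·95 = 1520
k=3:  x_3 = 95·18049+141·8·1520 = 3429215,  y_3 = 95·1520+8·18049 = 288792

95 8
18049 1520
3429215 288792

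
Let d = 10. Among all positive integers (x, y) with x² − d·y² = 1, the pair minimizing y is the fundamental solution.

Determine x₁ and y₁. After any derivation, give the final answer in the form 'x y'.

[3; 6] for √10; ℓ=1 ⇒ convergent index 1
step 0: (3, 1)  from 3·(1,0) + (0,1)
step 1: (19, 6)  from 6·(3,1) + (1,0)
→ (19, 6).  Check: 19²=361, 10·6²=360, difference 1.

19 6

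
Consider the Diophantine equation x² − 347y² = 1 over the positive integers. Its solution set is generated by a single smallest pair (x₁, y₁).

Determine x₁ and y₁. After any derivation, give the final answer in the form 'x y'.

641602 34443

√347 → a₀=18, period (1,1,1,2,4,…,1,1,36); ℓ=14 even so k=13
i=0: a=18 ⇒ p=18, q=1
…
i=2: a=1 ⇒ p=37, q=2
i=3: a=1 ⇒ p=56, q=3
…
i=5: a=4 ⇒ p=652, q=35
i=6: a=1 ⇒ p=801, q=43
…
i=8: a=1 ⇒ p=15070, q=809
…
i=10: a=2 ⇒ p=164168, q=8813
i=11: a=1 ⇒ p=238717, q=12815
i=12: a=1 ⇒ p=402885, q=21628
i=13: a=1 ⇒ p=641602, q=34443
(x₁, y₁) = (641602, 34443);  641602² − 347·34443² = 1 ✓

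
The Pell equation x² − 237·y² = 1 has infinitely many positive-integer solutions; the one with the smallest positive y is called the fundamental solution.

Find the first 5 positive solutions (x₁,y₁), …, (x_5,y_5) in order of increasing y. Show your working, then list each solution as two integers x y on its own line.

228151 14820
104105757601 6762395640
47503665404623351 3085694655308460
21676017531356338550401 1408008642599798519280
9890810151545456327820453751 642477159632487569289194100

d=237: √d = [15; 2,1,1,7,10,7,1,1,2,30] (ℓ=10, even), read p_9/q_9
i=0: a=15 ⇒ p=15, q=1
i=1: a=2 ⇒ p=31, q=2
i=2: a=1 ⇒ p=46, q=3
i=3: a=1 ⇒ p=77, q=5
i=4: a=7 ⇒ p=585, q=38
i=5: a=10 ⇒ p=5927, q=385
i=6: a=7 ⇒ p=42074, q=2733
…
i=8: a=1 ⇒ p=90075, q=5851
i=9: a=2 ⇒ p=228151, q=14820
(x₁, y₁) = (228151, 14820);  228151² − 237·14820² = 1 ✓
k=2:  x_2 = 228151·228151+237·14820·14820 = 104105757601,  y_2 = 228151·14820+14820·228151 = 6762395640
k=3:  x_3 = 228151·104105757601+237·14820·6762395640 = 47503665404623351,  y_3 = 228151·6762395640+14820·104105757601 = 3085694655308460
k=4:  x_4 = 228151·47503665404623351+237·14820·3085694655308460 = 21676017531356338550401,  y_4 = 228151·3085694655308460+14820·47503665404623351 = 1408008642599798519280
k=5:  x_5 = 228151·21676017531356338550401+237·14820·1408008642599798519280 = 9890810151545456327820453751,  y_5 = 228151·1408008642599798519280+14820·21676017531356338550401 = 642477159632487569289194100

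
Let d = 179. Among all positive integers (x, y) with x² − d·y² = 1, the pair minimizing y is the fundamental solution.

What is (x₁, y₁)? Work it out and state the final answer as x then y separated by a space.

4190210 313191

√179 = [13; 2,1,1,1,3,…,1,2,26, …], period ℓ=14 (even) → k=13
a_0=13:  p_0=13·1+0=13,  q_0=13·0+1=1
…
a_2=1:  p_2=1·27+13=40,  q_2=1·2+1=3
a_3=1:  p_3=1·40+27=67,  q_3=1·3+2=5
…
a_5=3:  p_5=3·107+67=388,  q_5=3·8+5=29
a_6=5:  p_6=5·388+107=2047,  q_6=5·29+8=153
a_7=13:  p_7=13·2047+388=26999,  q_7=13·153+29=2018
…
a_9=3:  p_9=3·137042+26999=438125,  q_9=3·10243+2018=32747
a_10=1:  p_10=1·438125+137042=575167,  q_10=1·32747+10243=42990
…
a_12=1:  p_12=1·1013292+575167=1588459,  q_12=1·75737+42990=118727
a_13=2:  p_13=2·1588459+1013292=4190210,  q_13=2·118727+75737=313191
fundamental: x₁=4190210, y₁=313191  (since 17557859844100 − 179·98088602481 = 1)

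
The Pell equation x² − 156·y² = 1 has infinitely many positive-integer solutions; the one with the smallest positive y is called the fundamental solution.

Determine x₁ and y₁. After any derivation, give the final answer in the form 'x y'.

d=156: √d = [12; 2,24] (ℓ=2, even), read p_1/q_1
i=0: a=12 ⇒ p=12, q=1
i=1: a=2 ⇒ p=25, q=2
→ (25, 2).  Check: 25²=625, 156·2²=624, difference 1.

25 2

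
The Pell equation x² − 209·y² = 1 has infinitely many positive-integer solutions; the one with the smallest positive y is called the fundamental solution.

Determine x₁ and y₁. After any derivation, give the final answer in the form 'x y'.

46551 3220

[14; 2,5,3,2,3,5,2,28] for √209; ℓ=8 ⇒ convergent index 7
a_0=14:  p_0=14·1+0=14,  q_0=14·0+1=1
a_1=2:  p_1=2·14+1=29,  q_1=2·1+0=2
…
a_3=3:  p_3=3·159+29=506,  q_3=3·11+2=35
a_4=2:  p_4=2·506+159=1171,  q_4=2·35+11=81
a_5=3:  p_5=3·1171+506=4019,  q_5=3·81+35=278
a_6=5:  p_6=5·4019+1171=21266,  q_6=5·278+81=1471
a_7=2:  p_7=2·21266+4019=46551,  q_7=2·1471+278=3220
(x₁, y₁) = (46551, 3220);  46551² − 209·3220² = 1 ✓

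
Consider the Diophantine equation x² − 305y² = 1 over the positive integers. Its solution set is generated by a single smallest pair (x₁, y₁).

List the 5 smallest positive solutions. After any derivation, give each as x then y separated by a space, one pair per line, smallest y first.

d=305: √d = [17; 2,6,2,34] (ℓ=4, even), read p_3/q_3
a_0=17:  p_0=17·1+0=17,  q_0=17·0+1=1
…
a_2=6:  p_2=6·35+17=227,  q_2=6·2+1=13
a_3=2:  p_3=2·227+35=489,  q_3=2·13+2=28
(x₁, y₁) = (489, 28);  489² − 305·28² = 1 ✓
(489+28√305)^2 = 478241 + 27384√305
(489+28√305)^3 = 467719209 + 26781524√305
(489+28√305)^4 = 457428908161 + 26192303088√305
(489+28√305)^5 = 447365004462249 + 25616045638540√305

489 28
478241 27384
467719209 26781524
457428908161 26192303088
447365004462249 25616045638540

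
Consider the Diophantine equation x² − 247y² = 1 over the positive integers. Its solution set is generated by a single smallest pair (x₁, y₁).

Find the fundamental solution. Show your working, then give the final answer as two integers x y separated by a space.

85292 5427

[15; 1,2,1,1,9,1,9,1,1,2,1,30] for √247; ℓ=12 ⇒ convergent index 11
a_0=15:  p_0=15·1+0=15,  q_0=15·0+1=1
a_1=1:  p_1=1·15+1=16,  q_1=1·1+0=1
a_2=2:  p_2=2·16+15=47,  q_2=2·1+1=3
a_3=1:  p_3=1·47+16=63,  q_3=1·3+1=4
…
a_6=1:  p_6=1·1053+110=1163,  q_6=1·67+7=74
…
a_8=1:  p_8=1·11520+1163=12683,  q_8=1·733+74=807
a_9=1:  p_9=1·12683+11520=24203,  q_9=1·807+733=1540
a_10=2:  p_10=2·24203+12683=61089,  q_10=2·1540+807=3887
a_11=1:  p_11=1·61089+24203=85292,  q_11=1·3887+1540=5427
→ (85292, 5427).  Check: 85292²=7274725264, 247·5427²=7274725263, difference 1.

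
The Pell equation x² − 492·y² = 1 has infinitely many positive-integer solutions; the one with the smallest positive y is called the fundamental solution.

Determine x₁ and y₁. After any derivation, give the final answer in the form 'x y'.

d=492: √d = [22; 5,1,1,10,1,1,5,44] (ℓ=8, even), read p_7/q_7
i=0: a=22 ⇒ p=22, q=1
…
i=4: a=10 ⇒ p=2573, q=116
i=5: a=1 ⇒ p=2817, q=127
i=6: a=1 ⇒ p=5390, q=243
i=7: a=5 ⇒ p=29767, q=1342
fundamental: x₁=29767, y₁=1342  (since 886074289 − 492·1800964 = 1)

29767 1342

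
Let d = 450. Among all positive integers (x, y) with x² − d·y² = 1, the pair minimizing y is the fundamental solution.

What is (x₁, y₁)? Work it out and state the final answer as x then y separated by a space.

19601 924

√450 = [21; 4,1,2,4,2,1,4,42, …], period ℓ=8 (even) → k=7
i=0: a=21 ⇒ p=21, q=1
i=1: a=4 ⇒ p=85, q=4
…
i=4: a=4 ⇒ p=1294, q=61
i=5: a=2 ⇒ p=2885, q=136
i=6: a=1 ⇒ p=4179, q=197
i=7: a=4 ⇒ p=19601, q=924
(x₁, y₁) = (19601, 924);  19601² − 450·924² = 1 ✓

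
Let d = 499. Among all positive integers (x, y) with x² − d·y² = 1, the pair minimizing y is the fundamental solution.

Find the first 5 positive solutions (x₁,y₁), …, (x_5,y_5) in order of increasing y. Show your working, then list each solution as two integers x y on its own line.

√499 → a₀=22, period (2,1,21,1,2,44); ℓ=6 even so k=5
a_0=22:  p_0=22·1+0=22,  q_0=22·0+1=1
…
a_3=21:  p_3=21·67+45=1452,  q_3=21·3+2=65
a_4=1:  p_4=1·1452+67=1519,  q_4=1·65+3=68
a_5=2:  p_5=2·1519+1452=4490,  q_5=2·68+65=201
fundamental: x₁=4490, y₁=201  (since 20160100 − 499·40401 = 1)
k=2:  x_2 = 4490·4490+499·201·201 = 40320199,  y_2 = 4490·201+201·4490 = 1804980
k=3:  x_3 = 4490·40320199+499·201·1804980 = 362075382530,  y_3 = 4490·1804980+201·40320199 = 16208720199
k=4:  x_4 = 4490·362075382530+499·201·16208720199 = 3251436894799201,  y_4 = 4490·16208720199+201·362075382530 = 145554305582040
k=5:  x_5 = 4490·3251436894799201+499·201·145554305582040 = 29197902953221442450,  y_5 = 4490·145554305582040+201·3251436894799201 = 1307077647917999001

4490 201
40320199 1804980
362075382530 16208720199
3251436894799201 145554305582040
29197902953221442450 1307077647917999001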